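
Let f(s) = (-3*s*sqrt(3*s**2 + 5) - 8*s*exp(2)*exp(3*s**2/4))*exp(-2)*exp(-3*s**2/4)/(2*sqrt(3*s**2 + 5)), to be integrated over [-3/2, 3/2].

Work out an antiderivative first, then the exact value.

Since d/ds undoes antidifferentiation here, F'(s) = f(s) is required of F(s).
F(s) = -4*sqrt(3*s**2 + 5)/3 + exp(-2)*exp(-3*s**2/4) is an antiderivative of f.
Check: d/ds[-4*sqrt(3*s**2 + 5)/3 + exp(-2)*exp(-3*s**2/4)] = (-3*s*sqrt(3*s**2 + 5) - 8*s*exp(2)*exp(3*s**2/4))*exp(-2)*exp(-3*s**2/4)/(2*sqrt(3*s**2 + 5)) = f(s).
F(3/2) = -2*sqrt(47)/3 + exp(-59/16); F(-3/2) = -2*sqrt(47)/3 + exp(-59/16).
Integral = F(3/2) - F(-3/2) = 0.

Antiderivative: F(s) = -4*sqrt(3*s**2 + 5)/3 + exp(-2)*exp(-3*s**2/4); value = 0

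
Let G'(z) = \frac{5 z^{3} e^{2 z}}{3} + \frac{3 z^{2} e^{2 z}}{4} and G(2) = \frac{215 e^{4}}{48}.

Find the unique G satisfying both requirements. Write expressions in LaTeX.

G(z) = \frac{\left(40 z^{3} - 42 z^{2} + 42 z - 21\right) e^{2 z}}{48}

G'(z) has the shape u'v + uv' for u = \frac{5 z^{3}}{6} - \frac{7 z^{2}}{8} + \frac{7 z}{8} - \frac{7}{16} and v = e^{2 z} — it is the derivative of the product u*v.
A general antiderivative is \frac{\left(40 z^{3} - 42 z^{2} + 42 z - 21\right) e^{2 z}}{48} + C.
The condition gives C = \frac{215 e^{4}}{48} - (\frac{215 e^{4}}{48}) = 0.
So G(z) = \frac{\left(40 z^{3} - 42 z^{2} + 42 z - 21\right) e^{2 z}}{48}.
Check: d/dz[\frac{\left(40 z^{3} - 42 z^{2} + 42 z - 21\right) e^{2 z}}{48}] = \frac{5 z^{3} e^{2 z}}{3} + \frac{3 z^{2} e^{2 z}}{4} = G'(z).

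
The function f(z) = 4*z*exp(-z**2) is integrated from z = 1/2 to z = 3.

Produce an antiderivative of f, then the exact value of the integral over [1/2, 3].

Antiderivative: F(z) = -2*exp(-z**2); value = -2*exp(-9) + 2*exp(-1/4)

f matches the chain-rule pattern g'(h)*h' with inner function h(z) = -z**2; substituting u = h(z) collapses the integral.
F(z) = -2*exp(-z**2) is an antiderivative of f.
Check: d/dz[-2*exp(-z**2)] = 4*z*exp(-z**2) = f(z).
F(3) = -2*exp(-9); F(1/2) = -2*exp(-1/4).
Integral = F(3) - F(1/2) = -2*exp(-9) + 2*exp(-1/4).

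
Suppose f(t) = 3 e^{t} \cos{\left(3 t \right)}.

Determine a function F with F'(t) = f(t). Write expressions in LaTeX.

An antiderivative is F(t) = \frac{9 e^{t} \sin{\left(3 t \right)}}{10} + \frac{3 e^{t} \cos{\left(3 t \right)}}{10}.

For F(t) to be correct the identity F'(t) - f(t) = 0 must hold.
Check: d/dt[\frac{9 e^{t} \sin{\left(3 t \right)}}{10} + \frac{3 e^{t} \cos{\left(3 t \right)}}{10}] = 3 e^{t} \cos{\left(3 t \right)} = f(t).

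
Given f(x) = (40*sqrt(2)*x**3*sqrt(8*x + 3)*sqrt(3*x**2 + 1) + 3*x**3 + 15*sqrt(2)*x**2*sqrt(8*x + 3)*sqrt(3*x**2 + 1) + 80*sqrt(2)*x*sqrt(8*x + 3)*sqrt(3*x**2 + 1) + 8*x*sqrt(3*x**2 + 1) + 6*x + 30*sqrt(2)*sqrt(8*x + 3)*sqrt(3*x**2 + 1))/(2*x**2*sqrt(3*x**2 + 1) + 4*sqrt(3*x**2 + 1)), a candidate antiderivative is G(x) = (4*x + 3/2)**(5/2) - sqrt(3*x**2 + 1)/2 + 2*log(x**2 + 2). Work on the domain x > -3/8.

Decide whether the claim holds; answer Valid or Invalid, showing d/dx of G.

Invalid: d/dx[G] - f = -3*x/sqrt(3*x**2 + 1), which is not 0.

d/dx[G] = (80*x**3*sqrt(8*x + 3)*sqrt(3*x**2 + 1) - 3*sqrt(2)*x**3 + 30*x**2*sqrt(8*x + 3)*sqrt(3*x**2 + 1) + 160*x*sqrt(8*x + 3)*sqrt(3*x**2 + 1) + 8*sqrt(2)*x*sqrt(3*x**2 + 1) - 6*sqrt(2)*x + 60*sqrt(8*x + 3)*sqrt(3*x**2 + 1))/(2*sqrt(2)*x**2*sqrt(3*x**2 + 1) + 4*sqrt(2)*sqrt(3*x**2 + 1))
d/dx[G] - f(x) = -3*x/sqrt(3*x**2 + 1) != 0.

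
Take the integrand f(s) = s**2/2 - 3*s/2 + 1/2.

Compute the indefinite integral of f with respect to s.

F(s) = s**3/6 - 3*s**2/4 + s/2 + C

Integrate term by term and add the pieces.
Check: d/ds[s**3/6 - 3*s**2/4 + s/2] = s**2/2 - 3*s/2 + 1/2 = f(s).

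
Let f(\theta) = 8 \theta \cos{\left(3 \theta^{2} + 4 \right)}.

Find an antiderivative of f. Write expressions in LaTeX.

An antiderivative is F(\theta) = \frac{4 \sin{\left(3 \theta^{2} + 4 \right)}}{3}.

f matches the chain-rule pattern g'(h)*h' with inner function h(\theta) = 3 \theta^{2} + 4; substituting u = h(\theta) collapses the integral.
Check: d/d\theta[\frac{4 \sin{\left(3 \theta^{2} + 4 \right)}}{3}] = 8 \theta \cos{\left(3 \theta^{2} + 4 \right)} = f(\theta).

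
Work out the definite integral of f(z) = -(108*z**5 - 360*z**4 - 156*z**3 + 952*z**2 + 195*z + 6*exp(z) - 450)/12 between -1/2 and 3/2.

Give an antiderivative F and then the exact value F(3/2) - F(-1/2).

A first test for any F(z): its z-derivative must equal f(z) identically.
F(z) = -3*z**6/2 + 6*z**5 + 13*z**4/4 - 238*z**3/9 - 65*z**2/8 + 75*z/2 - exp(z)/2 is an antiderivative of f.
Check: d/dz[-3*z**6/2 + 6*z**5 + 13*z**4/4 - 238*z**3/9 - 65*z**2/8 + 75*z/2 - exp(z)/2] = -9*z**5 + 30*z**4 + 13*z**3 - 238*z**2/3 - 65*z/4 - exp(z)/2 + 75/2, which equals f(z).
F(3/2) = -813/128 - exp(3/2)/2; F(-1/2) = -20141/1152 - exp(-1/2)/2.
Integral = F(3/2) - F(-1/2) = -exp(3/2)/2 + exp(-1/2)/2 + 1603/144.

Antiderivative: F(z) = -3*z**6/2 + 6*z**5 + 13*z**4/4 - 238*z**3/9 - 65*z**2/8 + 75*z/2 - exp(z)/2; value = -exp(3/2)/2 + exp(-1/2)/2 + 1603/144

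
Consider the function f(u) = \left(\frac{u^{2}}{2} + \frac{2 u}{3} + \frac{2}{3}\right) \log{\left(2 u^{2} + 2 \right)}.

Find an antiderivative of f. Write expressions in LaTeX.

An antiderivative is F(u) = - \frac{u^{3}}{9} - \frac{u^{2}}{3} - u + \left(\frac{u^{3}}{6} + \frac{u^{2}}{3} + \frac{2 u}{3}\right) \log{\left(2 u^{2} + 2 \right)} + \frac{\log{\left(u^{2} + 1 \right)}}{3} + \operatorname{atan}{\left(u \right)}.

A first test for any F(u): its u-derivative must equal f(u) identically.
Check: d/du[- \frac{u^{3}}{9} - \frac{u^{2}}{3} - u + \left(\frac{u^{3}}{6} + \frac{u^{2}}{3} + \frac{2 u}{3}\right) \log{\left(2 u^{2} + 2 \right)} + \frac{\log{\left(u^{2} + 1 \right)}}{3} + \operatorname{atan}{\left(u \right)}] = \frac{u^{2} \log{\left(u^{2} + 1 \right)}}{2} + \frac{u^{2} \log{\left(2 \right)}}{2} + \frac{2 u \log{\left(u^{2} + 1 \right)}}{3} + \frac{2 u \log{\left(2 \right)}}{3} + \frac{2 \log{\left(u^{2} + 1 \right)}}{3} + \frac{2 \log{\left(2 \right)}}{3}, which equals f(u).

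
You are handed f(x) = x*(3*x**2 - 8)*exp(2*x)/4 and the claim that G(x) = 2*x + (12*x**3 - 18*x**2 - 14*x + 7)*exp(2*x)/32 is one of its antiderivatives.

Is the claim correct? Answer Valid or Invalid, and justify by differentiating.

d/dx[G] = 3*x**3*exp(2*x)/4 - 2*x*exp(2*x) + 2
d/dx[G] - f(x) = 2 != 0.

Invalid: d/dx[G] - f = 2, which is not 0.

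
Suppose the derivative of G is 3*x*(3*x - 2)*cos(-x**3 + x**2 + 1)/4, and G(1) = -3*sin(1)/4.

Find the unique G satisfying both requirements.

The substitution u = -x**3 + x**2 + 1 works: G'(x) is exactly (dG/du)*(du/dx) for that inner function.
A general antiderivative is -3*sin(-x**3 + x**2 + 1)/4 + C.
The condition gives C = -3*sin(1)/4 - (-3*sin(1)/4) = 0.
So G(x) = -3*sin(-x**3 + x**2 + 1)/4.
Check: d/dx[-3*sin(-x**3 + x**2 + 1)/4] = 9*x**2*cos(-x**3 + x**2 + 1)/4 - 3*x*cos(-x**3 + x**2 + 1)/2, which equals G'(x).

G(x) = -3*sin(-x**3 + x**2 + 1)/4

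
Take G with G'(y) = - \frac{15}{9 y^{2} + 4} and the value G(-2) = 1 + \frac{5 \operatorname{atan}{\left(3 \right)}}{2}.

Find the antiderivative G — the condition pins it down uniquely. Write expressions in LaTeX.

G(y) = - \frac{5 \operatorname{atan}{\left(\frac{3 y}{2} \right)} - 2}{2}

A first test for any G(y): its y-derivative must equal the given G'(y).
A general antiderivative is - \frac{5 \operatorname{atan}{\left(\frac{3 y}{2} \right)}}{2} + C.
The condition gives C = 1 + \frac{5 \operatorname{atan}{\left(3 \right)}}{2} - (\frac{5 \operatorname{atan}{\left(3 \right)}}{2}) = 1.
So G(y) = - \frac{5 \operatorname{atan}{\left(\frac{3 y}{2} \right)} - 2}{2}.
Check: d/dy[- \frac{5 \operatorname{atan}{\left(\frac{3 y}{2} \right)} - 2}{2}] = - \frac{15}{9 y^{2} + 4} = G'(y).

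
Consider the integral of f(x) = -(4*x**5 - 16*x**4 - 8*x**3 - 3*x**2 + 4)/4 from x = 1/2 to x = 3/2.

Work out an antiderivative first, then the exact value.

A first test for any F(x): its x-derivative must equal f(x) identically.
F(x) = -x**6/6 + 4*x**5/5 + x**4/2 + x**3/4 - x is an antiderivative of f.
Check: d/dx[-x**6/6 + 4*x**5/5 + x**4/2 + x**3/4 - x] = -x**5 + 4*x**4 + 2*x**3 + 3*x**2/4 - 1, which equals f(x).
F(3/2) = 3873/640; F(1/2) = -797/1920.
Integral = F(3/2) - F(1/2) = 97/15.

Antiderivative: F(x) = -x**6/6 + 4*x**5/5 + x**4/2 + x**3/4 - x; value = 97/15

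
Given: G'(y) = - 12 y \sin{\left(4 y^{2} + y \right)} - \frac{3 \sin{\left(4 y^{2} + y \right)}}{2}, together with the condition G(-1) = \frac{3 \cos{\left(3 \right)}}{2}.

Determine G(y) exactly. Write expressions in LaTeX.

G(y) = \frac{3 \cos{\left(4 y^{2} + y \right)}}{2}

The substitution u = 4 y^{2} + y works: G'(y) is exactly (dG/du)*(du/dy) for that inner function.
A general antiderivative is \frac{3 \cos{\left(4 y^{2} + y \right)}}{2} + C.
The condition gives C = \frac{3 \cos{\left(3 \right)}}{2} - (\frac{3 \cos{\left(3 \right)}}{2}) = 0.
So G(y) = \frac{3 \cos{\left(4 y^{2} + y \right)}}{2}.
Check: d/dy[\frac{3 \cos{\left(4 y^{2} + y \right)}}{2}] = - 12 y \sin{\left(4 y^{2} + y \right)} - \frac{3 \sin{\left(4 y^{2} + y \right)}}{2} = G'(y).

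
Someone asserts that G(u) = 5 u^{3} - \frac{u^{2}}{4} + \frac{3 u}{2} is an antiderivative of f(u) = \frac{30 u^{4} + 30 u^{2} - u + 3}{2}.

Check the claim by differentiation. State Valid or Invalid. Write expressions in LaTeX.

d/du[G] = 15 u^{2} - \frac{u}{2} + \frac{3}{2}
d/du[G] - f(u) = - 15 u^{4} != 0.

Invalid: d/du[G] - f = - 15 u^{4}, which is not 0.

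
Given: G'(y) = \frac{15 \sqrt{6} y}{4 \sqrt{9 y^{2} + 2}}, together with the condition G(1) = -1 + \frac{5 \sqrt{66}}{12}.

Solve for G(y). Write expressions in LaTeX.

The substitution u = \frac{3 y^{2}}{2} + \frac{1}{3} works: G'(y) is exactly (dG/du)*(du/dy) for that inner function.
A general antiderivative is \frac{5 \sqrt{\frac{3 y^{2}}{2} + \frac{1}{3}}}{2} + C.
The condition gives C = -1 + \frac{5 \sqrt{66}}{12} - (\frac{5 \sqrt{66}}{12}) = -1.
So G(y) = \frac{5 \sqrt{6} \sqrt{9 y^{2} + 2}}{12} - 1.
Check: d/dy[\frac{5 \sqrt{6} \sqrt{9 y^{2} + 2}}{12} - 1] = \frac{15 \sqrt{6} y}{4 \sqrt{9 y^{2} + 2}} = G'(y).

G(y) = \frac{5 \sqrt{6} \sqrt{9 y^{2} + 2}}{12} - 1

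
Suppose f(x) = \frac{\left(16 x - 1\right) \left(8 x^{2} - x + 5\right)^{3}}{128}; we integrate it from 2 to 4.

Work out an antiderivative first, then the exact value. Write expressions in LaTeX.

Antiderivative: F(x) = \frac{\left(8 x^{2} - x + 5\right)^{4}}{512}; value = \frac{17213891}{32}

The substitution u = 2 x^{2} - \frac{x}{4} + \frac{5}{4} works: f is exactly (dF/du)*(du/dx) for that inner function.
F(x) = \frac{\left(8 x^{2} - x + 5\right)^{4}}{512} is an antiderivative of f.
Check: d/dx[\frac{\left(8 x^{2} - x + 5\right)^{4}}{512}] = 64 x^{7} - 28 x^{6} + \frac{249 x^{5}}{2} - \frac{605 x^{4}}{16} + \frac{10081 x^{3}}{128} - \frac{1815 x^{2}}{128} + \frac{2075 x}{128} - \frac{125}{128}, which equals f(x).
F(4) = \frac{276922881}{512}; F(2) = \frac{1500625}{512}.
Integral = F(4) - F(2) = \frac{17213891}{32}.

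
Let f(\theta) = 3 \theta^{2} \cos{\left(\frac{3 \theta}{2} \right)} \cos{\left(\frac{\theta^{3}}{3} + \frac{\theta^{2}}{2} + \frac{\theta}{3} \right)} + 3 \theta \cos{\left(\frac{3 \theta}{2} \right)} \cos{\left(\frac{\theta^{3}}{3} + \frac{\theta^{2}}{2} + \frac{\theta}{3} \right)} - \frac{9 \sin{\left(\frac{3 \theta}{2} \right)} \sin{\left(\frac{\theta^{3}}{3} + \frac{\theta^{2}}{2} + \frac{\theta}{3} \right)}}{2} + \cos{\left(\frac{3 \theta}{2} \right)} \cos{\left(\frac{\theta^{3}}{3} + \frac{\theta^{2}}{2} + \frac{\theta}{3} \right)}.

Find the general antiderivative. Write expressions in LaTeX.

F(\theta) = 3 \sin{\left(\frac{\theta^{3}}{3} + \frac{\theta^{2}}{2} + \frac{\theta}{3} \right)} \cos{\left(\frac{3 \theta}{2} \right)} + C

f has the shape u'v + uv' for u = 3 \cos{\left(\frac{3 \theta}{2} \right)} and v = \sin{\left(\frac{\theta^{3}}{3} + \frac{\theta^{2}}{2} + \frac{\theta}{3} \right)} — it is the derivative of the product u*v.
Check: d/d\theta[3 \sin{\left(\frac{\theta^{3}}{3} + \frac{\theta^{2}}{2} + \frac{\theta}{3} \right)} \cos{\left(\frac{3 \theta}{2} \right)}] = 3 \theta^{2} \cos{\left(\frac{3 \theta}{2} \right)} \cos{\left(\frac{\theta^{3}}{3} + \frac{\theta^{2}}{2} + \frac{\theta}{3} \right)} + 3 \theta \cos{\left(\frac{3 \theta}{2} \right)} \cos{\left(\frac{\theta^{3}}{3} + \frac{\theta^{2}}{2} + \frac{\theta}{3} \right)} - \frac{9 \sin{\left(\frac{3 \theta}{2} \right)} \sin{\left(\frac{\theta^{3}}{3} + \frac{\theta^{2}}{2} + \frac{\theta}{3} \right)}}{2} + \cos{\left(\frac{3 \theta}{2} \right)} \cos{\left(\frac{\theta^{3}}{3} + \frac{\theta^{2}}{2} + \frac{\theta}{3} \right)} = f(\theta).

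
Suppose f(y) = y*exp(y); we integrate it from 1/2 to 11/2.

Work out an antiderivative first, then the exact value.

Antiderivative: F(y) = (y - 1)*exp(y); value = exp(1/2)/2 + 9*exp(11/2)/2

f has the shape u'v + uv' for u = y - 1 and v = exp(y) — it is the derivative of the product u*v.
F(y) = (y - 1)*exp(y) is an antiderivative of f.
Check: d/dy[(y - 1)*exp(y)] = y*exp(y) = f(y).
F(11/2) = 9*exp(11/2)/2; F(1/2) = -exp(1/2)/2.
Integral = F(11/2) - F(1/2) = exp(1/2)/2 + 9*exp(11/2)/2.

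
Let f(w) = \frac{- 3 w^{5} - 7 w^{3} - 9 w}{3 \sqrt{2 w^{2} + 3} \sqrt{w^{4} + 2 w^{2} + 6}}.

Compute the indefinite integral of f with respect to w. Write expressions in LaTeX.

f has the shape u'v + uv' for u = - \frac{\sqrt{4 w^{2} + 6}}{6} and v = \sqrt{\frac{w^{4}}{2} + w^{2} + 3} — it is the derivative of the product u*v.
Check: d/dw[- \frac{\sqrt{2 w^{2} + 3} \sqrt{w^{4} + 2 w^{2} + 6}}{6}] = \frac{- 3 w^{5} - 7 w^{3} - 9 w}{3 \sqrt{2 w^{2} + 3} \sqrt{w^{4} + 2 w^{2} + 6}} = f(w).

F(w) = - \frac{\sqrt{2 w^{2} + 3} \sqrt{w^{4} + 2 w^{2} + 6}}{6} + C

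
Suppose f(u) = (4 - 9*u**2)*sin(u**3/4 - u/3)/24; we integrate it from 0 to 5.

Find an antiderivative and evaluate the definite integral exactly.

Antiderivative: F(u) = cos(u**3/4 - u/3)/2; value = -1/2 + cos(355/12)/2

f matches the chain-rule pattern g'(h)*h' with inner function h(u) = u**3/4 - u/3; substituting w = h(u) collapses the integral.
F(u) = cos(u**3/4 - u/3)/2 is an antiderivative of f.
Check: d/du[cos(u**3/4 - u/3)/2] = -3*u**2*sin(u**3/4 - u/3)/8 + sin(u**3/4 - u/3)/6, which equals f(u).
F(5) = cos(355/12)/2; F(0) = 1/2.
Integral = F(5) - F(0) = -1/2 + cos(355/12)/2.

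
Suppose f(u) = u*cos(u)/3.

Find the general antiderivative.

Any candidate F(u) must reproduce f(u) exactly when differentiated.
Check: d/du[u*sin(u)/3 + cos(u)/3] = u*cos(u)/3 = f(u).

F(u) = u*sin(u)/3 + cos(u)/3 + C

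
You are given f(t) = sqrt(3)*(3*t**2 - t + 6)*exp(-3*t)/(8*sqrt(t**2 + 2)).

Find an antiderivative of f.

Recognize the product-rule pattern: f = u'v + uv' with u = -sqrt(3*t**2 + 6)/8, v = exp(-3*t), so integration by parts undoes it.
Check: d/dt[-sqrt(3)*sqrt(t**2 + 2)*exp(-3*t)/8] = (3*sqrt(3)*t**2 - sqrt(3)*t + 6*sqrt(3))*exp(-3*t)/(8*sqrt(t**2 + 2)), which equals f(t).

An antiderivative is F(t) = -sqrt(3)*sqrt(t**2 + 2)*exp(-3*t)/8.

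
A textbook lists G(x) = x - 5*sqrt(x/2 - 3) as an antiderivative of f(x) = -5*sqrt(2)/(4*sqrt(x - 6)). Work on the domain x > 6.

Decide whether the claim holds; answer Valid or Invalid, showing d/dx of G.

Invalid: d/dx[G] - f = 1, which is not 0.

d/dx[G] = (4*sqrt(x - 6) - 5*sqrt(2))/(4*sqrt(x - 6))
d/dx[G] - f(x) = 1 != 0.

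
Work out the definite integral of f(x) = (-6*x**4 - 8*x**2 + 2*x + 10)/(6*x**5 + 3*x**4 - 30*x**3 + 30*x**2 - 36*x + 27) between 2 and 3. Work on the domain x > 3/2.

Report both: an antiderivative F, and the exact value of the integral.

Antiderivative: F(x) = (-5660*log(x - 3/2) + 585*log(x - 1) - 3601*log(x + 3) + 828*log(x**2 + 1) + 612*atan(x))/7020; value = -277*log(6)/540 - 1015*log(2)/1404 - 283*log(3/2)/351 - 17*atan(2)/195 + 17*atan(3)/195 + 23*log(10)/195 + 2773*log(5)/7020

Factor the denominator (3*(x - 1)*(x + 3)*(2*x - 3)*(x**2 + 1)) and decompose: f = (46*x + 17)/(195*(x**2 + 1)) - 566/(351*(2*x - 3)) - 277/(540*(x + 3)) + 1/(12*(x - 1)); each piece integrates to a log, atan, or power term.
F(x) = (-5660*log(x - 3/2) + 585*log(x - 1) - 3601*log(x + 3) + 828*log(x**2 + 1) + 612*atan(x))/7020 is an antiderivative of f.
Check: d/dx[(-5660*log(x - 3/2) + 585*log(x - 1) - 3601*log(x + 3) + 828*log(x**2 + 1) + 612*atan(x))/7020] = (-6*x**4 - 8*x**2 + 2*x + 10)/(6*x**5 + 3*x**4 - 30*x**3 + 30*x**2 - 36*x + 27) = f(x).
F(3) = -277*log(6)/540 - 283*log(3/2)/351 + log(2)/12 + 17*atan(3)/195 + 23*log(10)/195; F(2) = -2773*log(5)/7020 + 17*atan(2)/195 + 283*log(2)/351.
Integral = F(3) - F(2) = -277*log(6)/540 - 1015*log(2)/1404 - 283*log(3/2)/351 - 17*atan(2)/195 + 17*atan(3)/195 + 23*log(10)/195 + 2773*log(5)/7020.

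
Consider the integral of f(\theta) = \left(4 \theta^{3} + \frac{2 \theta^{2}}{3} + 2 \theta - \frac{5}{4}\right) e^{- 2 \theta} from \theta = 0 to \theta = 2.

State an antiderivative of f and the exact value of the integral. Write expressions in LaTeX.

Recognize the product-rule pattern: f = u'v + uv' with u = - 2 \theta^{3} - \frac{10 \theta^{2}}{3} - \frac{13 \theta}{3} - \frac{37}{24}, v = e^{- 2 \theta}, so integration by parts undoes it.
F(\theta) = \frac{\left(- 48 \theta^{3} - 80 \theta^{2} - 104 \theta - 37\right) e^{- 2 \theta}}{24} is an antiderivative of f.
Check: d/d\theta[\frac{\left(- 48 \theta^{3} - 80 \theta^{2} - 104 \theta - 37\right) e^{- 2 \theta}}{24}] = \frac{\left(48 \theta^{3} + 8 \theta^{2} + 24 \theta - 15\right) e^{- 2 \theta}}{12}, which equals f(\theta).
F(2) = - \frac{949}{24 e^{4}}; F(0) = - \frac{37}{24}.
Integral = F(2) - F(0) = \frac{37}{24} - \frac{949}{24 e^{4}}.

Antiderivative: F(\theta) = \frac{\left(- 48 \theta^{3} - 80 \theta^{2} - 104 \theta - 37\right) e^{- 2 \theta}}{24}; value = \frac{37}{24} - \frac{949}{24 e^{4}}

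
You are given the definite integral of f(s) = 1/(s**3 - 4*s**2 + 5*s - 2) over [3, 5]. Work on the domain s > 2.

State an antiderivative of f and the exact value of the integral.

Antiderivative: F(s) = -(-s*log(s - 2) + s*log(s - 1) + log(s - 2) - log(s - 1) - 1)/(s - 1); value = -log(4) - 1/4 + log(2) + log(3)

Factor the denominator ((s - 2)*(s - 1)**2) and decompose: f = -1/(s - 1) - 1/(s - 1)**2 + 1/(s - 2); each piece integrates to a log, atan, or power term.
F(s) = -(-s*log(s - 2) + s*log(s - 1) + log(s - 2) - log(s - 1) - 1)/(s - 1) is an antiderivative of f.
Check: d/ds[-(-s*log(s - 2) + s*log(s - 1) + log(s - 2) - log(s - 1) - 1)/(s - 1)] = 1/(s**3 - 4*s**2 + 5*s - 2) = f(s).
F(5) = -log(4) + 1/4 + log(3); F(3) = 1/2 - log(2).
Integral = F(5) - F(3) = -log(4) - 1/4 + log(2) + log(3).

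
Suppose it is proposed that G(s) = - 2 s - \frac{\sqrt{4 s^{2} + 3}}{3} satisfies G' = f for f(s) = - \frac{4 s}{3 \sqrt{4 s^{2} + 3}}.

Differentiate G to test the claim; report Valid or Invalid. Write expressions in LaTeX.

d/ds[G] = \frac{- 4 s - 6 \sqrt{4 s^{2} + 3}}{3 \sqrt{4 s^{2} + 3}}
d/ds[G] - f(s) = -2 != 0.

Invalid: d/ds[G] - f = -2, which is not 0.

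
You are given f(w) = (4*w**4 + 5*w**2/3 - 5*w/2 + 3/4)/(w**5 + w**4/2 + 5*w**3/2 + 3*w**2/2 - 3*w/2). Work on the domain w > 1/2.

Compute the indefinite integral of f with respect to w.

The denominator factors as 6*w*(w + 1)*(2*w - 1)*(w**2 + 3); partial fractions split f into directly integrable pieces: (919*w - 171)/(312*(w**2 + 3)) + 16/(117*(2*w - 1)) + 107/(72*(w + 1)) - 1/(2*w).
Check: d/dw[(-936*log(w) + 128*log(w - 1/2) + 2782*log(w + 1) + 2757*log(w**2 + 3) - 342*sqrt(3)*atan(sqrt(3)*w/3))/1872] = (48*w**4 + 20*w**2 - 30*w + 9)/(12*w**5 + 6*w**4 + 30*w**3 + 18*w**2 - 18*w), which equals f(w).

F(w) = (-936*log(w) + 128*log(w - 1/2) + 2782*log(w + 1) + 2757*log(w**2 + 3) - 342*sqrt(3)*atan(sqrt(3)*w/3))/1872 + C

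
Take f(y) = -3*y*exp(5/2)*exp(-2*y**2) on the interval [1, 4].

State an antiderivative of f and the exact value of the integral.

f matches the chain-rule pattern g'(h)*h' with inner function h(y) = 5/2 - 2*y**2; substituting u = h(y) collapses the integral.
F(y) = 3*exp(5/2 - 2*y**2)/4 is an antiderivative of f.
Check: d/dy[3*exp(5/2 - 2*y**2)/4] = -3*y*exp(5/2)*exp(-2*y**2) = f(y).
F(4) = 3*exp(-59/2)/4; F(1) = 3*exp(1/2)/4.
Integral = F(4) - F(1) = -3*exp(1/2)/4 + 3*exp(-59/2)/4.

Antiderivative: F(y) = 3*exp(5/2 - 2*y**2)/4; value = -3*exp(1/2)/4 + 3*exp(-59/2)/4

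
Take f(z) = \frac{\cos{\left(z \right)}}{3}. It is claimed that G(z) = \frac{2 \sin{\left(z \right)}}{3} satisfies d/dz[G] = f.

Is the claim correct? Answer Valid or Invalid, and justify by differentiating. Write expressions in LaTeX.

d/dz[G] = \frac{2 \cos{\left(z \right)}}{3}
d/dz[G] - f(z) = \frac{\cos{\left(z \right)}}{3} != 0.

Invalid: d/dz[G] - f = \frac{\cos{\left(z \right)}}{3}, which is not 0.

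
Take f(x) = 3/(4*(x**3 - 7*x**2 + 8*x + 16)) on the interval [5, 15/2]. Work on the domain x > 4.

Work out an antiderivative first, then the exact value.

Antiderivative: F(x) = 3*(-(x - 4)*log(x - 4) + (x - 4)*log(x + 1) - 5)/(100*(x - 4)); value = -3*log(6)/100 - 3*log(7/2)/100 + 3*log(17/2)/100 + 3/28

The denominator factors as 4*(x - 4)**2*(x + 1); partial fractions split f into directly integrable pieces: 3/(100*(x + 1)) - 3/(100*(x - 4)) + 3/(20*(x - 4)**2).
F(x) = 3*(-(x - 4)*log(x - 4) + (x - 4)*log(x + 1) - 5)/(100*(x - 4)) is an antiderivative of f.
Check: d/dx[3*(-(x - 4)*log(x - 4) + (x - 4)*log(x + 1) - 5)/(100*(x - 4))] = 3/(4*x**3 - 28*x**2 + 32*x + 64), which equals f(x).
F(15/2) = -3/70 - 3*log(7/2)/100 + 3*log(17/2)/100; F(5) = -3/20 + 3*log(6)/100.
Integral = F(15/2) - F(5) = -3*log(6)/100 - 3*log(7/2)/100 + 3*log(17/2)/100 + 3/28.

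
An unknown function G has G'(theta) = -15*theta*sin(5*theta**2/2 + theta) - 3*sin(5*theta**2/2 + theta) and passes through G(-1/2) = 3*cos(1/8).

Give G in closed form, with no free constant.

G(theta) = 3*cos(5*theta**2/2 + theta)

The substitution u = 5*theta**2/2 + theta works: G'(theta) is exactly (dG/du)*(du/dtheta) for that inner function.
A general antiderivative is 3*cos(5*theta**2/2 + theta) + C.
The condition gives C = 3*cos(1/8) - (3*cos(1/8)) = 0.
So G(theta) = 3*cos(5*theta**2/2 + theta).
Check: d/dtheta[3*cos(5*theta**2/2 + theta)] = -15*theta*sin(5*theta**2/2 + theta) - 3*sin(5*theta**2/2 + theta) = G'(theta).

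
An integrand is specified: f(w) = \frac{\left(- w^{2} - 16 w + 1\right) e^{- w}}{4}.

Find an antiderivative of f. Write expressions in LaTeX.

An antiderivative is F(w) = \frac{\left(w^{2} + 18 w + 17\right) e^{- w}}{4}.

f has the shape u'v + uv' for u = \frac{w^{2}}{4} + \frac{9 w}{2} + \frac{17}{4} and v = e^{- w} — it is the derivative of the product u*v.
Check: d/dw[\frac{\left(w^{2} + 18 w + 17\right) e^{- w}}{4}] = \frac{\left(- w^{2} - 16 w + 1\right) e^{- w}}{4} = f(w).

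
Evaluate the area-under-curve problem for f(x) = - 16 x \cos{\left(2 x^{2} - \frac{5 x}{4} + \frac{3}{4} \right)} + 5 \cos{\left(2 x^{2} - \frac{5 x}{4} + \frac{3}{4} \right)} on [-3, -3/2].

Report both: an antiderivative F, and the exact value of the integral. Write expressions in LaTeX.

Antiderivative: F(x) = - 4 \sin{\left(2 x^{2} - \frac{5 x}{4} + \frac{3}{4} \right)}; value = - 4 \sin{\left(\frac{57}{8} \right)} + 4 \sin{\left(\frac{45}{2} \right)}

The substitution u = 2 x^{2} - \frac{5 x}{4} + \frac{3}{4} works: f is exactly (dF/du)*(du/dx) for that inner function.
F(x) = - 4 \sin{\left(2 x^{2} - \frac{5 x}{4} + \frac{3}{4} \right)} is an antiderivative of f.
Check: d/dx[- 4 \sin{\left(2 x^{2} - \frac{5 x}{4} + \frac{3}{4} \right)}] = - 16 x \cos{\left(2 x^{2} - \frac{5 x}{4} + \frac{3}{4} \right)} + 5 \cos{\left(2 x^{2} - \frac{5 x}{4} + \frac{3}{4} \right)} = f(x).
F(-3/2) = - 4 \sin{\left(\frac{57}{8} \right)}; F(-3) = - 4 \sin{\left(\frac{45}{2} \right)}.
Integral = F(-3/2) - F(-3) = - 4 \sin{\left(\frac{57}{8} \right)} + 4 \sin{\left(\frac{45}{2} \right)}.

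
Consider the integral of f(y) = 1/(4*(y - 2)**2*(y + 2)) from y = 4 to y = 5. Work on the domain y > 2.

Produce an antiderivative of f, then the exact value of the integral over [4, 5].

Antiderivative: F(y) = (-(y - 2)*log(y - 2) + (y - 2)*log(y + 2) - 4)/(64*(y - 2)); value = -log(6)/64 - log(3)/64 + 1/96 + log(2)/64 + log(7)/64

The denominator factors as 4*(y - 2)**2*(y + 2); partial fractions split f into directly integrable pieces: 1/(64*(y + 2)) - 1/(64*(y - 2)) + 1/(16*(y - 2)**2).
F(y) = (-(y - 2)*log(y - 2) + (y - 2)*log(y + 2) - 4)/(64*(y - 2)) is an antiderivative of f.
Check: d/dy[(-(y - 2)*log(y - 2) + (y - 2)*log(y + 2) - 4)/(64*(y - 2))] = 1/(4*y**3 - 8*y**2 - 16*y + 32), which equals f(y).
F(5) = -1/48 - log(3)/64 + log(7)/64; F(4) = -1/32 - log(2)/64 + log(6)/64.
Integral = F(5) - F(4) = -log(6)/64 - log(3)/64 + 1/96 + log(2)/64 + log(7)/64.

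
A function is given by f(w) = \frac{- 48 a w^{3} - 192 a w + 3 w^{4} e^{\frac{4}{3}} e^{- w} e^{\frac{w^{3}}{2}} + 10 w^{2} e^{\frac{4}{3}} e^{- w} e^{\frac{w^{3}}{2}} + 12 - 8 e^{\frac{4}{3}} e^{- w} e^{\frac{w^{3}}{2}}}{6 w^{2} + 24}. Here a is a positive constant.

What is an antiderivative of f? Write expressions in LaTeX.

Any candidate F(w) must reproduce f(w) exactly when differentiated.
Check: d/dw[- 4 a w^{2} + \operatorname{atan}{\left(\frac{w}{2} \right)} + \frac{e^{\frac{4}{3}} e^{- w} e^{\frac{w^{3}}{2}}}{3}] = \frac{- 48 a w^{3} e^{w} - 192 a w e^{w} + 3 w^{4} e^{\frac{4}{3}} e^{\frac{w^{3}}{2}} + 10 w^{2} e^{\frac{4}{3}} e^{\frac{w^{3}}{2}} + 12 e^{w} - 8 e^{\frac{4}{3}} e^{\frac{w^{3}}{2}}}{6 w^{2} e^{w} + 24 e^{w}}, which equals f(w).

An antiderivative is F(w) = - 4 a w^{2} + \operatorname{atan}{\left(\frac{w}{2} \right)} + \frac{e^{\frac{4}{3}} e^{- w} e^{\frac{w^{3}}{2}}}{3}.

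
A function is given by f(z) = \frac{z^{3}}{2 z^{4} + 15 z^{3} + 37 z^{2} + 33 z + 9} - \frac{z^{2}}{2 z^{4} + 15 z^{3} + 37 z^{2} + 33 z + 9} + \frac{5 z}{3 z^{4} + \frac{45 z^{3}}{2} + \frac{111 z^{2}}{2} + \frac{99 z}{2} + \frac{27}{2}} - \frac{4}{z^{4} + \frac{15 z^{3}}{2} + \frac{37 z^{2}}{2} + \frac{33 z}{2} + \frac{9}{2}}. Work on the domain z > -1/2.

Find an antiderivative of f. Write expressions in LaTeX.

An antiderivative is F(z) = \frac{- 241 z \log{\left(z + \frac{1}{2} \right)} + 500 z \log{\left(z + 1 \right)} - 184 z \log{\left(z + 3 \right)} - 723 \log{\left(z + \frac{1}{2} \right)} + 1500 \log{\left(z + 1 \right)} - 552 \log{\left(z + 3 \right)} + 810}{150 \left(z + 3\right)}.

Factor the denominator (3 \left(z + 1\right) \left(z + 3\right)^{2} \left(2 z + 1\right)) and decompose: f = - \frac{241}{75 \left(2 z + 1\right)} - \frac{92}{75 \left(z + 3\right)} - \frac{27}{5 \left(z + 3\right)^{2}} + \frac{10}{3 \left(z + 1\right)}; each piece integrates to a log, atan, or power term.
Check: d/dz[\frac{- 241 z \log{\left(z + \frac{1}{2} \right)} + 500 z \log{\left(z + 1 \right)} - 184 z \log{\left(z + 3 \right)} - 723 \log{\left(z + \frac{1}{2} \right)} + 1500 \log{\left(z + 1 \right)} - 552 \log{\left(z + 3 \right)} + 810}{150 \left(z + 3\right)}] = \frac{3 z^{3} - 3 z^{2} + 10 z - 24}{6 z^{4} + 45 z^{3} + 111 z^{2} + 99 z + 27}, which equals f(z).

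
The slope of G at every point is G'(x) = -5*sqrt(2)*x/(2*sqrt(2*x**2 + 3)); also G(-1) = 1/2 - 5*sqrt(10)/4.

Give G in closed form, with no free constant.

G(x) = 1/2 - 5*sqrt(x**2 + 3/2)/2

G'(x) matches the chain-rule pattern g'(h)*h' with inner function h(x) = x**2 + 3/2; substituting u = h(x) collapses the integral.
A general antiderivative is -5*sqrt(x**2 + 3/2)/2 + C.
The condition gives C = 1/2 - 5*sqrt(10)/4 - (-5*sqrt(10)/4) = 1/2.
So G(x) = 1/2 - 5*sqrt(x**2 + 3/2)/2.
Check: d/dx[1/2 - 5*sqrt(x**2 + 3/2)/2] = -5*sqrt(2)*x/(2*sqrt(2*x**2 + 3)) = G'(x).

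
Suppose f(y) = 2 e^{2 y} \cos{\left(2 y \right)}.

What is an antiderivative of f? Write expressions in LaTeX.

An antiderivative is F(y) = \frac{e^{2 y} \sin{\left(2 y \right)}}{2} + \frac{e^{2 y} \cos{\left(2 y \right)}}{2}.

A candidate is checked by its d/dy: the result must match f(y).
Check: d/dy[\frac{e^{2 y} \sin{\left(2 y \right)}}{2} + \frac{e^{2 y} \cos{\left(2 y \right)}}{2}] = 2 e^{2 y} \cos{\left(2 y \right)} = f(y).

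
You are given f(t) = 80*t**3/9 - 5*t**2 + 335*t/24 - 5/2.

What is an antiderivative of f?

An antiderivative is F(t) = 5*(8*t**2 - 3*t + 12)**2/144.

The substitution u = 2*t**2/3 - t/4 + 1 works: f is exactly (dF/du)*(du/dt) for that inner function.
Check: d/dt[5*(8*t**2 - 3*t + 12)**2/144] = 80*t**3/9 - 5*t**2 + 335*t/24 - 5/2 = f(t).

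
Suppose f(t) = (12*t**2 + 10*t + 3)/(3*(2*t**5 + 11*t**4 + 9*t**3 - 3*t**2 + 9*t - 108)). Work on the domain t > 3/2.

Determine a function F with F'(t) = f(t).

The denominator factors as 3*(t + 3)*(t + 4)*(2*t - 3)*(t**2 + 3); partial fractions split f into directly integrable pieces: -(263*t - 729)/(4788*(t**2 + 3)) + 80/(693*(2*t - 3)) + 155/(627*(t + 4)) - 1/(4*(t + 3)).
Check: d/dt[(6080*log(t - 3/2) - 26334*log(t + 3) + 26040*log(t + 4) - 2893*log(t**2 + 3) + 5346*sqrt(3)*atan(sqrt(3)*t/3))/105336] = (12*t**2 + 10*t + 3)/(6*t**5 + 33*t**4 + 27*t**3 - 9*t**2 + 27*t - 324), which equals f(t).

An antiderivative is F(t) = (6080*log(t - 3/2) - 26334*log(t + 3) + 26040*log(t + 4) - 2893*log(t**2 + 3) + 5346*sqrt(3)*atan(sqrt(3)*t/3))/105336.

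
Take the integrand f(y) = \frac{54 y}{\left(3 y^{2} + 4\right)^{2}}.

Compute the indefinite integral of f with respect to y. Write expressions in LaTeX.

f matches the chain-rule pattern g'(h)*h' with inner function h(y) = y^{2} + \frac{4}{3}; substituting u = h(y) collapses the integral.
Check: d/dy[- \frac{9}{3 y^{2} + 4}] = \frac{54 y}{9 y^{4} + 24 y^{2} + 16}, which equals f(y).

F(y) = - \frac{9}{3 y^{2} + 4} + C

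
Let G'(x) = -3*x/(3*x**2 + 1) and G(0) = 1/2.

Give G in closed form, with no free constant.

The substitution u = 3*x**2 + 1 works: G'(x) is exactly (dG/du)*(du/dx) for that inner function.
A general antiderivative is -log(3*x**2 + 1)/2 + C.
The condition gives C = 1/2 - (0) = 1/2.
So G(x) = -(log(3*x**2 + 1) - 1)/2.
Check: d/dx[-(log(3*x**2 + 1) - 1)/2] = -3*x/(3*x**2 + 1) = G'(x).

G(x) = -(log(3*x**2 + 1) - 1)/2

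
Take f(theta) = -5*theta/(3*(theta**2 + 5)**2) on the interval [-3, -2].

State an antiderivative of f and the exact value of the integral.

Antiderivative: F(theta) = 5/(6*theta**2 + 30); value = 25/756

The substitution u = 6*theta**2 + 30 works: f is exactly (dF/du)*(du/dtheta) for that inner function.
F(theta) = 5/(6*theta**2 + 30) is an antiderivative of f.
Check: d/dtheta[5/(6*theta**2 + 30)] = -5*theta/(3*theta**4 + 30*theta**2 + 75), which equals f(theta).
F(-2) = 5/54; F(-3) = 5/84.
Integral = F(-2) - F(-3) = 25/756.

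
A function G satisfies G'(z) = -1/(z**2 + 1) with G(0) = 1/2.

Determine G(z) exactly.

Differentiate the proposed G(z) back; it has to land on the given G'(z).
A general antiderivative is -atan(z) + C.
The condition gives C = 1/2 - (0) = 1/2.
So G(z) = (1 - 2*atan(z))/2.
Check: d/dz[(1 - 2*atan(z))/2] = -1/(z**2 + 1) = G'(z).

G(z) = (1 - 2*atan(z))/2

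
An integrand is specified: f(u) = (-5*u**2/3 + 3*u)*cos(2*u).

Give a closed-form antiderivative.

Check any antiderivative F(u) by computing F'(u) and comparing it with f(u).
Check: d/du[(-10*u**2*sin(2*u) + 18*u*sin(2*u) - 10*u*cos(2*u) + 5*sin(2*u) + 9*cos(2*u))/12] = -5*u**2*cos(2*u)/3 + 3*u*cos(2*u), which equals f(u).

An antiderivative is F(u) = (-10*u**2*sin(2*u) + 18*u*sin(2*u) - 10*u*cos(2*u) + 5*sin(2*u) + 9*cos(2*u))/12.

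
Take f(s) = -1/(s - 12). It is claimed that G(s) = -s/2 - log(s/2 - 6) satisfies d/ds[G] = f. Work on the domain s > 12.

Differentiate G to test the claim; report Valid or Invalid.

Invalid: d/ds[G] - f = -1/2, which is not 0.

d/ds[G] = (10 - s)/(2*s - 24)
d/ds[G] - f(s) = -1/2 != 0.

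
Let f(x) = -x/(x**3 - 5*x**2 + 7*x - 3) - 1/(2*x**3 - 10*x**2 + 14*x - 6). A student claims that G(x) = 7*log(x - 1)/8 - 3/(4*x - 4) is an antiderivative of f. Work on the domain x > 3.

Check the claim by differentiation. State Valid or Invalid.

d/dx[G] = (7*x - 1)/(8*x**2 - 16*x + 8)
d/dx[G] - f(x) = 7/(8*x - 24) != 0.

Invalid: d/dx[G] - f = 7/(8*x - 24), which is not 0.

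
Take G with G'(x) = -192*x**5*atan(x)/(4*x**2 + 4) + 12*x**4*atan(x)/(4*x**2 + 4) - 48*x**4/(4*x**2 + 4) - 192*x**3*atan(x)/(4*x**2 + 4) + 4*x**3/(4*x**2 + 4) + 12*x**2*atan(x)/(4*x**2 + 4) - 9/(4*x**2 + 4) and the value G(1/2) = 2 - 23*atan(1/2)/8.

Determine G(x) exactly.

G(x) = ((-48*x**4 + 4*x**3 - 9)*atan(x) + 8)/4

Recognize the product-rule pattern: G'(x) = u'v + uv' with u = -12*x**4 + x**3 - 9/4, v = atan(x), so integration by parts undoes it.
A general antiderivative is 3*(-4*x**4 + x**3/3 - 3/4)*atan(x) + C.
The condition gives C = 2 - 23*atan(1/2)/8 - (-23*atan(1/2)/8) = 2.
So G(x) = ((-48*x**4 + 4*x**3 - 9)*atan(x) + 8)/4.
Check: d/dx[((-48*x**4 + 4*x**3 - 9)*atan(x) + 8)/4] = (-192*x**5*atan(x) + 12*x**4*atan(x) - 48*x**4 - 192*x**3*atan(x) + 4*x**3 + 12*x**2*atan(x) - 9)/(4*x**2 + 4), which equals G'(x).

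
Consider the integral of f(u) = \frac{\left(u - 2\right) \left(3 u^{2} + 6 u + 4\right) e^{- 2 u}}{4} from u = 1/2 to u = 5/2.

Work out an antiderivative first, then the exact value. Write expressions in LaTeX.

Antiderivative: F(u) = \frac{\left(- 12 u^{3} - 18 u^{2} + 14 u + 39\right) e^{- 2 u}}{32}; value = - \frac{5}{4 e} - \frac{113}{16 e^{5}}

Recognize the product-rule pattern: f = v'r + vr' with v = - \frac{3 u^{3}}{8} - \frac{9 u^{2}}{16} + \frac{7 u}{16} + \frac{39}{32}, r = e^{- 2 u}, so integration by parts undoes it.
F(u) = \frac{\left(- 12 u^{3} - 18 u^{2} + 14 u + 39\right) e^{- 2 u}}{32} is an antiderivative of f.
Check: d/du[\frac{\left(- 12 u^{3} - 18 u^{2} + 14 u + 39\right) e^{- 2 u}}{32}] = \frac{\left(3 u^{3} - 8 u - 8\right) e^{- 2 u}}{4}, which equals f(u).
F(5/2) = - \frac{113}{16 e^{5}}; F(1/2) = \frac{5}{4 e}.
Integral = F(5/2) - F(1/2) = - \frac{5}{4 e} - \frac{113}{16 e^{5}}.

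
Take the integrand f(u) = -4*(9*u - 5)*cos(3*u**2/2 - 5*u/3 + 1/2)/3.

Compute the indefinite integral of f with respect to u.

F(u) = -4*sin(3*u**2/2 - 5*u/3 + 1/2) + C

The substitution w = 3*u**2/2 - 5*u/3 + 1/2 works: f is exactly (dF/dw)*(dw/du) for that inner function.
Check: d/du[-4*sin(3*u**2/2 - 5*u/3 + 1/2)] = -12*u*cos(3*u**2/2 - 5*u/3 + 1/2) + 20*cos(3*u**2/2 - 5*u/3 + 1/2)/3, which equals f(u).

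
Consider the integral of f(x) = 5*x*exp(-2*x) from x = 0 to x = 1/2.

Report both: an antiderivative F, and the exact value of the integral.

Antiderivative: F(x) = (-10*x - 5)*exp(-2*x)/4; value = 5/4 - 5*exp(-1)/2

f has the shape u'v + uv' for u = -5*x/2 - 5/4 and v = exp(-2*x) — it is the derivative of the product u*v.
F(x) = (-10*x - 5)*exp(-2*x)/4 is an antiderivative of f.
Check: d/dx[(-10*x - 5)*exp(-2*x)/4] = 5*x*exp(-2*x) = f(x).
F(1/2) = -5*exp(-1)/2; F(0) = -5/4.
Integral = F(1/2) - F(0) = 5/4 - 5*exp(-1)/2.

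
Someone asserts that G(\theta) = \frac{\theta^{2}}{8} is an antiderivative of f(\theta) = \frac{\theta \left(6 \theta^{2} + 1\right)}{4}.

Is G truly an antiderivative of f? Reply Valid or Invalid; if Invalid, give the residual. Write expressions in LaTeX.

Invalid: d/d\theta[G] - f = - \frac{3 \theta^{3}}{2}, which is not 0.

d/d\theta[G] = \frac{\theta}{4}
d/d\theta[G] - f(\theta) = - \frac{3 \theta^{3}}{2} != 0.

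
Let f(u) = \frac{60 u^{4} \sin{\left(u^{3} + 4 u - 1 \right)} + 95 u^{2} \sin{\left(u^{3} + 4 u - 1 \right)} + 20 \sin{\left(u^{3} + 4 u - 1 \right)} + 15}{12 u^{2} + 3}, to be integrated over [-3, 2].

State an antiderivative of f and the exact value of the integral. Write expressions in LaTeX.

For F(u) to be correct the identity F'(u) - f(u) = 0 must hold.
F(u) = - \frac{5 \cos{\left(u^{3} + 4 u - 1 \right)}}{3} + \frac{5 \operatorname{atan}{\left(2 u \right)}}{2} is an antiderivative of f.
Check: d/du[- \frac{5 \cos{\left(u^{3} + 4 u - 1 \right)}}{3} + \frac{5 \operatorname{atan}{\left(2 u \right)}}{2}] = \frac{60 u^{4} \sin{\left(u^{3} + 4 u - 1 \right)} + 95 u^{2} \sin{\left(u^{3} + 4 u - 1 \right)} + 20 \sin{\left(u^{3} + 4 u - 1 \right)} + 15}{12 u^{2} + 3} = f(u).
F(2) = - \frac{5 \cos{\left(15 \right)}}{3} + \frac{5 \operatorname{atan}{\left(4 \right)}}{2}; F(-3) = - \frac{5 \operatorname{atan}{\left(6 \right)}}{2} - \frac{5 \cos{\left(40 \right)}}{3}.
Integral = F(2) - F(-3) = \frac{5 \cos{\left(40 \right)}}{3} - \frac{5 \cos{\left(15 \right)}}{3} + \frac{5 \operatorname{atan}{\left(4 \right)}}{2} + \frac{5 \operatorname{atan}{\left(6 \right)}}{2}.

Antiderivative: F(u) = - \frac{5 \cos{\left(u^{3} + 4 u - 1 \right)}}{3} + \frac{5 \operatorname{atan}{\left(2 u \right)}}{2}; value = \frac{5 \cos{\left(40 \right)}}{3} - \frac{5 \cos{\left(15 \right)}}{3} + \frac{5 \operatorname{atan}{\left(4 \right)}}{2} + \frac{5 \operatorname{atan}{\left(6 \right)}}{2}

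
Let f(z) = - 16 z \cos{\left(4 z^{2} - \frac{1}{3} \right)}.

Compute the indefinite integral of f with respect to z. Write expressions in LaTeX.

F(z) = - 2 \sin{\left(4 z^{2} - \frac{1}{3} \right)} + C

f matches the chain-rule pattern g'(h)*h' with inner function h(z) = 4 z^{2} - \frac{1}{3}; substituting u = h(z) collapses the integral.
Check: d/dz[- 2 \sin{\left(4 z^{2} - \frac{1}{3} \right)}] = - 16 z \cos{\left(4 z^{2} - \frac{1}{3} \right)} = f(z).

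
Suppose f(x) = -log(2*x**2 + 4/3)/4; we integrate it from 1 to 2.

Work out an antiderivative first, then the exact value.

Antiderivative: F(x) = -x*log(2*x**2 + 4/3)/4 + x/2 - sqrt(6)*atan(sqrt(6)*x/2)/6; value = -log(28/3)/2 - sqrt(6)*atan(sqrt(6))/6 + log(10/3)/4 + sqrt(6)*atan(sqrt(6)/2)/6 + 1/2

A first test for any F(x): its x-derivative must equal f(x) identically.
F(x) = -x*log(2*x**2 + 4/3)/4 + x/2 - sqrt(6)*atan(sqrt(6)*x/2)/6 is an antiderivative of f.
Check: d/dx[-x*log(2*x**2 + 4/3)/4 + x/2 - sqrt(6)*atan(sqrt(6)*x/2)/6] = -log(x**2 + 2/3)/4 - log(2)/4, which equals f(x).
F(2) = -log(28/3)/2 - sqrt(6)*atan(sqrt(6))/6 + 1; F(1) = -sqrt(6)*atan(sqrt(6)/2)/6 - log(10/3)/4 + 1/2.
Integral = F(2) - F(1) = -log(28/3)/2 - sqrt(6)*atan(sqrt(6))/6 + log(10/3)/4 + sqrt(6)*atan(sqrt(6)/2)/6 + 1/2.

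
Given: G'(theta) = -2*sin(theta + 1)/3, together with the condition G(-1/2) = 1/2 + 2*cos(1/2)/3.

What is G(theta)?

The proposed G(theta) is checked by its d/dtheta: the result must match the given G'(theta).
A general antiderivative is 2*cos(theta + 1)/3 + C.
The condition gives C = 1/2 + 2*cos(1/2)/3 - (2*cos(1/2)/3) = 1/2.
So G(theta) = 2*cos(theta + 1)/3 + 1/2.
Check: d/dtheta[2*cos(theta + 1)/3 + 1/2] = -2*sin(theta + 1)/3 = G'(theta).

G(theta) = 2*cos(theta + 1)/3 + 1/2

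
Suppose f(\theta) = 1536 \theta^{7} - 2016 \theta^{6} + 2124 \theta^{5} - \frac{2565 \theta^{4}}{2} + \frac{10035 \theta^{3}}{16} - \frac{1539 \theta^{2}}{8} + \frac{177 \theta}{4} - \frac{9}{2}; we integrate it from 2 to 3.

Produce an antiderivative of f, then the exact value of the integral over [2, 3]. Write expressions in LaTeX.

The substitution u = 4 \theta^{2} - \frac{3 \theta}{2} + 1 works: f is exactly (dF/du)*(du/d\theta) for that inner function.
F(\theta) = \frac{3 \left(4 \theta^{2} - \frac{3 \theta}{2} + 1\right)^{4}}{4} is an antiderivative of f.
Check: d/d\theta[\frac{3 \left(4 \theta^{2} - \frac{3 \theta}{2} + 1\right)^{4}}{4}] = 1536 \theta^{7} - 2016 \theta^{6} + 2124 \theta^{5} - \frac{2565 \theta^{4}}{2} + \frac{10035 \theta^{3}}{16} - \frac{1539 \theta^{2}}{8} + \frac{177 \theta}{4} - \frac{9}{2} = f(\theta).
F(3) = \frac{53551875}{64}; F(2) = 28812.
Integral = F(3) - F(2) = \frac{51707907}{64}.

Antiderivative: F(\theta) = \frac{3 \left(4 \theta^{2} - \frac{3 \theta}{2} + 1\right)^{4}}{4}; value = \frac{51707907}{64}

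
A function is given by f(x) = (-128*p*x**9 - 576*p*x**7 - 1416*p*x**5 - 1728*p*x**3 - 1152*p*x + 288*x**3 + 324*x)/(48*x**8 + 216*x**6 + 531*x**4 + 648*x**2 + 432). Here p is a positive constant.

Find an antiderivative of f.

An antiderivative F(x) passes only if d/dx[F] lands on f(x) exactly.
Check: d/dx[2*(-2*p*x**2*(4*x**4 + 9*x**2 + 12) - 9)/(3*(4*x**4 + 9*x**2 + 12))] = (-128*p*x**9 - 576*p*x**7 - 1416*p*x**5 - 1728*p*x**3 - 1152*p*x + 288*x**3 + 324*x)/(48*x**8 + 216*x**6 + 531*x**4 + 648*x**2 + 432) = f(x).

An antiderivative is F(x) = 2*(-2*p*x**2*(4*x**4 + 9*x**2 + 12) - 9)/(3*(4*x**4 + 9*x**2 + 12)).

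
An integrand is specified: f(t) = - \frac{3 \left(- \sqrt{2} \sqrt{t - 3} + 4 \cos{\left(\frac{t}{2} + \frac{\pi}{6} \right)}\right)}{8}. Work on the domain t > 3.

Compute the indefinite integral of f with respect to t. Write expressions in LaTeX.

A first test for any F(t): its t-derivative must equal f(t) identically.
Check: d/dt[\frac{\sqrt{2} t \sqrt{t - 3}}{4} - \frac{3 \sqrt{2} \sqrt{t - 3}}{4} - 3 \sin{\left(\frac{t}{2} + \frac{\pi}{6} \right)}] = \frac{3 \sqrt{2} t - 12 \sqrt{t - 3} \cos{\left(\frac{t}{2} + \frac{\pi}{6} \right)} - 9 \sqrt{2}}{8 \sqrt{t - 3}}, which equals f(t).

F(t) = \frac{\sqrt{2} t \sqrt{t - 3}}{4} - \frac{3 \sqrt{2} \sqrt{t - 3}}{4} - 3 \sin{\left(\frac{t}{2} + \frac{\pi}{6} \right)} + C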